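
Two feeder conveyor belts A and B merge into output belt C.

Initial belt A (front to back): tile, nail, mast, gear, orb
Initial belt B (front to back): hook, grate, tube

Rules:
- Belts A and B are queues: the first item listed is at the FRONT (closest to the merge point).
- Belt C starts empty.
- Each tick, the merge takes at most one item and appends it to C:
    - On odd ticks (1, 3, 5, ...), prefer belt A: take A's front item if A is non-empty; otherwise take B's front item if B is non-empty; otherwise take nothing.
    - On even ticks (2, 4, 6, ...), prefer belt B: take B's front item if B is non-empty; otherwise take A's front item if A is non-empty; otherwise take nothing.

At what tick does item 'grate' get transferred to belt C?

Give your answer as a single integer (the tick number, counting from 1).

Answer: 4

Derivation:
Tick 1: prefer A, take tile from A; A=[nail,mast,gear,orb] B=[hook,grate,tube] C=[tile]
Tick 2: prefer B, take hook from B; A=[nail,mast,gear,orb] B=[grate,tube] C=[tile,hook]
Tick 3: prefer A, take nail from A; A=[mast,gear,orb] B=[grate,tube] C=[tile,hook,nail]
Tick 4: prefer B, take grate from B; A=[mast,gear,orb] B=[tube] C=[tile,hook,nail,grate]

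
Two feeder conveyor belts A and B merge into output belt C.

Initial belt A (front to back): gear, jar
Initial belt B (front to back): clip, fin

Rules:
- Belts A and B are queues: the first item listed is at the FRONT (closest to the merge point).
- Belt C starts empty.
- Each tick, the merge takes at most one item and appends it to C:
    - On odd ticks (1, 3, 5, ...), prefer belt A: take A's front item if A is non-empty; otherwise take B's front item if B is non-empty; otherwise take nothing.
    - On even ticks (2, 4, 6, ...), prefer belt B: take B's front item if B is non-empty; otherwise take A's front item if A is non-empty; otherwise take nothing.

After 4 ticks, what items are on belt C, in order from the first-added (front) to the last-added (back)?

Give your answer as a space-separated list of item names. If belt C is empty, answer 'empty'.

Tick 1: prefer A, take gear from A; A=[jar] B=[clip,fin] C=[gear]
Tick 2: prefer B, take clip from B; A=[jar] B=[fin] C=[gear,clip]
Tick 3: prefer A, take jar from A; A=[-] B=[fin] C=[gear,clip,jar]
Tick 4: prefer B, take fin from B; A=[-] B=[-] C=[gear,clip,jar,fin]

Answer: gear clip jar fin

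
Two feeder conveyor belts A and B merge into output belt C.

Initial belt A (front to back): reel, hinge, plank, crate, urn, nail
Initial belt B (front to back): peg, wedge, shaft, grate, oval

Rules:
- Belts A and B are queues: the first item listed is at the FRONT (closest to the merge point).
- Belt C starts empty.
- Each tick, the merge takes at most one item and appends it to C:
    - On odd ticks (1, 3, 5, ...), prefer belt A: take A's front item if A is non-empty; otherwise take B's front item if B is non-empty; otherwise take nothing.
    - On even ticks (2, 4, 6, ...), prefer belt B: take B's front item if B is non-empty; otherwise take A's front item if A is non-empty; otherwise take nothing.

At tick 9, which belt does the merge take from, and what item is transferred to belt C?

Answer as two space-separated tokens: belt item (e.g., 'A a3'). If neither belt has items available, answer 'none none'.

Tick 1: prefer A, take reel from A; A=[hinge,plank,crate,urn,nail] B=[peg,wedge,shaft,grate,oval] C=[reel]
Tick 2: prefer B, take peg from B; A=[hinge,plank,crate,urn,nail] B=[wedge,shaft,grate,oval] C=[reel,peg]
Tick 3: prefer A, take hinge from A; A=[plank,crate,urn,nail] B=[wedge,shaft,grate,oval] C=[reel,peg,hinge]
Tick 4: prefer B, take wedge from B; A=[plank,crate,urn,nail] B=[shaft,grate,oval] C=[reel,peg,hinge,wedge]
Tick 5: prefer A, take plank from A; A=[crate,urn,nail] B=[shaft,grate,oval] C=[reel,peg,hinge,wedge,plank]
Tick 6: prefer B, take shaft from B; A=[crate,urn,nail] B=[grate,oval] C=[reel,peg,hinge,wedge,plank,shaft]
Tick 7: prefer A, take crate from A; A=[urn,nail] B=[grate,oval] C=[reel,peg,hinge,wedge,plank,shaft,crate]
Tick 8: prefer B, take grate from B; A=[urn,nail] B=[oval] C=[reel,peg,hinge,wedge,plank,shaft,crate,grate]
Tick 9: prefer A, take urn from A; A=[nail] B=[oval] C=[reel,peg,hinge,wedge,plank,shaft,crate,grate,urn]

Answer: A urn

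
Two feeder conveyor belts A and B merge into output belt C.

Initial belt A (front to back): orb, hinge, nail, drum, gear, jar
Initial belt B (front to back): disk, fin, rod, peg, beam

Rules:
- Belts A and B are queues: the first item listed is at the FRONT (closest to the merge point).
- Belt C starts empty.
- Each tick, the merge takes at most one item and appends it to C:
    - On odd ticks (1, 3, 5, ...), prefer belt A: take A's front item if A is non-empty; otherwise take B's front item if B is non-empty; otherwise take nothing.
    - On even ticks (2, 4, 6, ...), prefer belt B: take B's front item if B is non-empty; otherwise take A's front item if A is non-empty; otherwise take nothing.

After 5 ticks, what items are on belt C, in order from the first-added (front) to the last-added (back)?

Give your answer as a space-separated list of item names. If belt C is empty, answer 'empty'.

Tick 1: prefer A, take orb from A; A=[hinge,nail,drum,gear,jar] B=[disk,fin,rod,peg,beam] C=[orb]
Tick 2: prefer B, take disk from B; A=[hinge,nail,drum,gear,jar] B=[fin,rod,peg,beam] C=[orb,disk]
Tick 3: prefer A, take hinge from A; A=[nail,drum,gear,jar] B=[fin,rod,peg,beam] C=[orb,disk,hinge]
Tick 4: prefer B, take fin from B; A=[nail,drum,gear,jar] B=[rod,peg,beam] C=[orb,disk,hinge,fin]
Tick 5: prefer A, take nail from A; A=[drum,gear,jar] B=[rod,peg,beam] C=[orb,disk,hinge,fin,nail]

Answer: orb disk hinge fin nail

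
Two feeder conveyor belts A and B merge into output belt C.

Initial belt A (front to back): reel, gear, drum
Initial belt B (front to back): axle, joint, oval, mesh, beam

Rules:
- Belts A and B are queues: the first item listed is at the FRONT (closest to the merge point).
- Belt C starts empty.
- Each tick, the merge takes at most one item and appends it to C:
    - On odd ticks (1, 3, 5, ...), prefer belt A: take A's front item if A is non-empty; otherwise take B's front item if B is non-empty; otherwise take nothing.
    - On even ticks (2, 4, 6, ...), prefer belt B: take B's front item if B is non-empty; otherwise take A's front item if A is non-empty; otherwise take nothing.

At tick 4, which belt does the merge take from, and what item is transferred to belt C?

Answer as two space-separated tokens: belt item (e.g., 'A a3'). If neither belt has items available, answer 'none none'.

Tick 1: prefer A, take reel from A; A=[gear,drum] B=[axle,joint,oval,mesh,beam] C=[reel]
Tick 2: prefer B, take axle from B; A=[gear,drum] B=[joint,oval,mesh,beam] C=[reel,axle]
Tick 3: prefer A, take gear from A; A=[drum] B=[joint,oval,mesh,beam] C=[reel,axle,gear]
Tick 4: prefer B, take joint from B; A=[drum] B=[oval,mesh,beam] C=[reel,axle,gear,joint]

Answer: B joint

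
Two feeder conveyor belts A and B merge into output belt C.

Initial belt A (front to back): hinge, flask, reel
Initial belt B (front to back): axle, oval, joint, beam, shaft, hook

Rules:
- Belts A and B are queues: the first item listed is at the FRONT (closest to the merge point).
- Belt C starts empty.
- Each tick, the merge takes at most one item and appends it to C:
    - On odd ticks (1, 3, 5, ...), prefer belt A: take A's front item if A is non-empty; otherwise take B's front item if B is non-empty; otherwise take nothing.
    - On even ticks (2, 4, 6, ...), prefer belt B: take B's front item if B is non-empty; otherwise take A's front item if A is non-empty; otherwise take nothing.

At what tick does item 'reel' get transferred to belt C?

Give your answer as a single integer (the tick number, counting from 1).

Tick 1: prefer A, take hinge from A; A=[flask,reel] B=[axle,oval,joint,beam,shaft,hook] C=[hinge]
Tick 2: prefer B, take axle from B; A=[flask,reel] B=[oval,joint,beam,shaft,hook] C=[hinge,axle]
Tick 3: prefer A, take flask from A; A=[reel] B=[oval,joint,beam,shaft,hook] C=[hinge,axle,flask]
Tick 4: prefer B, take oval from B; A=[reel] B=[joint,beam,shaft,hook] C=[hinge,axle,flask,oval]
Tick 5: prefer A, take reel from A; A=[-] B=[joint,beam,shaft,hook] C=[hinge,axle,flask,oval,reel]

Answer: 5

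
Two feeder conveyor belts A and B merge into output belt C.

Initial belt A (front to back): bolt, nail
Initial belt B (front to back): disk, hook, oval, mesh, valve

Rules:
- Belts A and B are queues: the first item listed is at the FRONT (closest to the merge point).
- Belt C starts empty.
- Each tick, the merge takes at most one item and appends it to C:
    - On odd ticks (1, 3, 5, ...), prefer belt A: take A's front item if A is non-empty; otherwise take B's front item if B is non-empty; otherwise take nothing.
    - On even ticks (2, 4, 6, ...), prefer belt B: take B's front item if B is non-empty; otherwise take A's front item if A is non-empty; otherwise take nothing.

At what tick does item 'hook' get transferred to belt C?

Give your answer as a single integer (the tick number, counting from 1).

Answer: 4

Derivation:
Tick 1: prefer A, take bolt from A; A=[nail] B=[disk,hook,oval,mesh,valve] C=[bolt]
Tick 2: prefer B, take disk from B; A=[nail] B=[hook,oval,mesh,valve] C=[bolt,disk]
Tick 3: prefer A, take nail from A; A=[-] B=[hook,oval,mesh,valve] C=[bolt,disk,nail]
Tick 4: prefer B, take hook from B; A=[-] B=[oval,mesh,valve] C=[bolt,disk,nail,hook]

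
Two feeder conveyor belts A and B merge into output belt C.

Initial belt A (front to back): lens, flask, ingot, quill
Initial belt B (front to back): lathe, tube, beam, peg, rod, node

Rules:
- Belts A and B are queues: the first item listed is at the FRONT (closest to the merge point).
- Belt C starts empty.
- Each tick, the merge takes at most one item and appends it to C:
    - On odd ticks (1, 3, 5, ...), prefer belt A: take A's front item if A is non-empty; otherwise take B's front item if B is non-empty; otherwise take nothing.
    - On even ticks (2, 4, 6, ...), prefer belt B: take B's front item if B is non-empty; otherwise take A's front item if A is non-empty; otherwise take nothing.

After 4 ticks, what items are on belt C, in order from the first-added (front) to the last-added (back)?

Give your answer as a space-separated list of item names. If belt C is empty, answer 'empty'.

Answer: lens lathe flask tube

Derivation:
Tick 1: prefer A, take lens from A; A=[flask,ingot,quill] B=[lathe,tube,beam,peg,rod,node] C=[lens]
Tick 2: prefer B, take lathe from B; A=[flask,ingot,quill] B=[tube,beam,peg,rod,node] C=[lens,lathe]
Tick 3: prefer A, take flask from A; A=[ingot,quill] B=[tube,beam,peg,rod,node] C=[lens,lathe,flask]
Tick 4: prefer B, take tube from B; A=[ingot,quill] B=[beam,peg,rod,node] C=[lens,lathe,flask,tube]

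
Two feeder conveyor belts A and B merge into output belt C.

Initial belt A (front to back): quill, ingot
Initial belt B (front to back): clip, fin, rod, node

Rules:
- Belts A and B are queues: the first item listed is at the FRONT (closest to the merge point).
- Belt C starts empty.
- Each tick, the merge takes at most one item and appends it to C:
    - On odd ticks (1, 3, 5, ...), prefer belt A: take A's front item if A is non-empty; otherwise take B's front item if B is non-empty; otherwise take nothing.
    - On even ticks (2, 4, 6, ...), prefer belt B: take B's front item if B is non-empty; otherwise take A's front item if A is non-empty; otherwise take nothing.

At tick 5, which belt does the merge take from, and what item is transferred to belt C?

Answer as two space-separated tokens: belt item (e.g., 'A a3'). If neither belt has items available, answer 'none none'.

Tick 1: prefer A, take quill from A; A=[ingot] B=[clip,fin,rod,node] C=[quill]
Tick 2: prefer B, take clip from B; A=[ingot] B=[fin,rod,node] C=[quill,clip]
Tick 3: prefer A, take ingot from A; A=[-] B=[fin,rod,node] C=[quill,clip,ingot]
Tick 4: prefer B, take fin from B; A=[-] B=[rod,node] C=[quill,clip,ingot,fin]
Tick 5: prefer A, take rod from B; A=[-] B=[node] C=[quill,clip,ingot,fin,rod]

Answer: B rod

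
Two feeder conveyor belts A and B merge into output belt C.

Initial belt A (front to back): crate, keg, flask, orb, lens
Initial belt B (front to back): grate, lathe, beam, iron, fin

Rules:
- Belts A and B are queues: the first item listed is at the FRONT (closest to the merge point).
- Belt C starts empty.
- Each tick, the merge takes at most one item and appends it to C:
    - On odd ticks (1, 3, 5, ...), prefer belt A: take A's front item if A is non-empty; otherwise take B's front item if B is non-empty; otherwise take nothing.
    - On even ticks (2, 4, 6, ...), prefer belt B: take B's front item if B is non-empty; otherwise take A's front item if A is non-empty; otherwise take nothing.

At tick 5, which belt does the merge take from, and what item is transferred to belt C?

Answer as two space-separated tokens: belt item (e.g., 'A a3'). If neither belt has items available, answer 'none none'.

Answer: A flask

Derivation:
Tick 1: prefer A, take crate from A; A=[keg,flask,orb,lens] B=[grate,lathe,beam,iron,fin] C=[crate]
Tick 2: prefer B, take grate from B; A=[keg,flask,orb,lens] B=[lathe,beam,iron,fin] C=[crate,grate]
Tick 3: prefer A, take keg from A; A=[flask,orb,lens] B=[lathe,beam,iron,fin] C=[crate,grate,keg]
Tick 4: prefer B, take lathe from B; A=[flask,orb,lens] B=[beam,iron,fin] C=[crate,grate,keg,lathe]
Tick 5: prefer A, take flask from A; A=[orb,lens] B=[beam,iron,fin] C=[crate,grate,keg,lathe,flask]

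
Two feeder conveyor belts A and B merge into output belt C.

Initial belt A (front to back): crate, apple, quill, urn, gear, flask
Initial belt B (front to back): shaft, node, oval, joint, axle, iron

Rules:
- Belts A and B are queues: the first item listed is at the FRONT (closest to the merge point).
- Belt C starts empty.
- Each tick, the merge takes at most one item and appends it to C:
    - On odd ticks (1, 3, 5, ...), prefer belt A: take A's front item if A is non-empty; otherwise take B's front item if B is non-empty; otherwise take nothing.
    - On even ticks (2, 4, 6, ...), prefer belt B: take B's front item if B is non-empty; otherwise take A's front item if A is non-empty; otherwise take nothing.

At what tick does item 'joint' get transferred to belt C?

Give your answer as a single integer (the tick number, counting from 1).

Tick 1: prefer A, take crate from A; A=[apple,quill,urn,gear,flask] B=[shaft,node,oval,joint,axle,iron] C=[crate]
Tick 2: prefer B, take shaft from B; A=[apple,quill,urn,gear,flask] B=[node,oval,joint,axle,iron] C=[crate,shaft]
Tick 3: prefer A, take apple from A; A=[quill,urn,gear,flask] B=[node,oval,joint,axle,iron] C=[crate,shaft,apple]
Tick 4: prefer B, take node from B; A=[quill,urn,gear,flask] B=[oval,joint,axle,iron] C=[crate,shaft,apple,node]
Tick 5: prefer A, take quill from A; A=[urn,gear,flask] B=[oval,joint,axle,iron] C=[crate,shaft,apple,node,quill]
Tick 6: prefer B, take oval from B; A=[urn,gear,flask] B=[joint,axle,iron] C=[crate,shaft,apple,node,quill,oval]
Tick 7: prefer A, take urn from A; A=[gear,flask] B=[joint,axle,iron] C=[crate,shaft,apple,node,quill,oval,urn]
Tick 8: prefer B, take joint from B; A=[gear,flask] B=[axle,iron] C=[crate,shaft,apple,node,quill,oval,urn,joint]

Answer: 8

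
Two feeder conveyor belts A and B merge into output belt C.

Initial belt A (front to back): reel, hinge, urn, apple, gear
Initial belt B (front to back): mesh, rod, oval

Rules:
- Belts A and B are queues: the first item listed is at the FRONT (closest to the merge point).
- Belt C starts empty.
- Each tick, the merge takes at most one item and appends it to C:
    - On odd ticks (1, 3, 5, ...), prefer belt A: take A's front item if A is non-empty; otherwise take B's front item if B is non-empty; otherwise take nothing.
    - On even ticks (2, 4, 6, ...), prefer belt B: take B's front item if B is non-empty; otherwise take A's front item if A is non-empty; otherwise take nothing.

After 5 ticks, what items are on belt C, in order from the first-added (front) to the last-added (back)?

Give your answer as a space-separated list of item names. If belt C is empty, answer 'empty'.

Tick 1: prefer A, take reel from A; A=[hinge,urn,apple,gear] B=[mesh,rod,oval] C=[reel]
Tick 2: prefer B, take mesh from B; A=[hinge,urn,apple,gear] B=[rod,oval] C=[reel,mesh]
Tick 3: prefer A, take hinge from A; A=[urn,apple,gear] B=[rod,oval] C=[reel,mesh,hinge]
Tick 4: prefer B, take rod from B; A=[urn,apple,gear] B=[oval] C=[reel,mesh,hinge,rod]
Tick 5: prefer A, take urn from A; A=[apple,gear] B=[oval] C=[reel,mesh,hinge,rod,urn]

Answer: reel mesh hinge rod urn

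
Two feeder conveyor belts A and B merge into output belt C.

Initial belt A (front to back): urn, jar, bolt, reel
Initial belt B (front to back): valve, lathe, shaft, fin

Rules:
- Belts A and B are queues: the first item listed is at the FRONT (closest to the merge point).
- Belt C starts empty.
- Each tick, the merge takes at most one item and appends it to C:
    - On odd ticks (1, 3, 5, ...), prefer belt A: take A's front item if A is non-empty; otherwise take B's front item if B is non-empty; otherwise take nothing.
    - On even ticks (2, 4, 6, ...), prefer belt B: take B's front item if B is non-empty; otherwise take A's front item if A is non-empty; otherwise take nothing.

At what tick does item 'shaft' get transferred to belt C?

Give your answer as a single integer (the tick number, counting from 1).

Tick 1: prefer A, take urn from A; A=[jar,bolt,reel] B=[valve,lathe,shaft,fin] C=[urn]
Tick 2: prefer B, take valve from B; A=[jar,bolt,reel] B=[lathe,shaft,fin] C=[urn,valve]
Tick 3: prefer A, take jar from A; A=[bolt,reel] B=[lathe,shaft,fin] C=[urn,valve,jar]
Tick 4: prefer B, take lathe from B; A=[bolt,reel] B=[shaft,fin] C=[urn,valve,jar,lathe]
Tick 5: prefer A, take bolt from A; A=[reel] B=[shaft,fin] C=[urn,valve,jar,lathe,bolt]
Tick 6: prefer B, take shaft from B; A=[reel] B=[fin] C=[urn,valve,jar,lathe,bolt,shaft]

Answer: 6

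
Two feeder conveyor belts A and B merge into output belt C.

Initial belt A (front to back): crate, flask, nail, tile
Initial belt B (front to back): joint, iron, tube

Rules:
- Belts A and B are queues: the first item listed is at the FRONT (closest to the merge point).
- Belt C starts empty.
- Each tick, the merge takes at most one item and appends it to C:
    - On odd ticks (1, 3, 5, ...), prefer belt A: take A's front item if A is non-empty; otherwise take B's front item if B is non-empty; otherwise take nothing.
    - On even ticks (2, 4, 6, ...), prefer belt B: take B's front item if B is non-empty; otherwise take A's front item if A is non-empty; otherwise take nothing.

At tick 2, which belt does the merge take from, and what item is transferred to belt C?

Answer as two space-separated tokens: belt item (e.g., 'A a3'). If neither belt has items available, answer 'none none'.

Answer: B joint

Derivation:
Tick 1: prefer A, take crate from A; A=[flask,nail,tile] B=[joint,iron,tube] C=[crate]
Tick 2: prefer B, take joint from B; A=[flask,nail,tile] B=[iron,tube] C=[crate,joint]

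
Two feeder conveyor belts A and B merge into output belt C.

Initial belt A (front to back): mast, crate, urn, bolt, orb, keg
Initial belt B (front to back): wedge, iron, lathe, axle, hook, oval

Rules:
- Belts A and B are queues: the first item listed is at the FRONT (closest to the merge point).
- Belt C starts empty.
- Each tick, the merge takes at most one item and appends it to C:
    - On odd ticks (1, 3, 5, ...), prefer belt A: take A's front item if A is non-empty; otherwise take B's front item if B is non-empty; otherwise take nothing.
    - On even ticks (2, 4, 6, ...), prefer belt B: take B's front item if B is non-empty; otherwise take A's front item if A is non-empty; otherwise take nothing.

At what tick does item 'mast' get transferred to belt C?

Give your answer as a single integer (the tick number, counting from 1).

Answer: 1

Derivation:
Tick 1: prefer A, take mast from A; A=[crate,urn,bolt,orb,keg] B=[wedge,iron,lathe,axle,hook,oval] C=[mast]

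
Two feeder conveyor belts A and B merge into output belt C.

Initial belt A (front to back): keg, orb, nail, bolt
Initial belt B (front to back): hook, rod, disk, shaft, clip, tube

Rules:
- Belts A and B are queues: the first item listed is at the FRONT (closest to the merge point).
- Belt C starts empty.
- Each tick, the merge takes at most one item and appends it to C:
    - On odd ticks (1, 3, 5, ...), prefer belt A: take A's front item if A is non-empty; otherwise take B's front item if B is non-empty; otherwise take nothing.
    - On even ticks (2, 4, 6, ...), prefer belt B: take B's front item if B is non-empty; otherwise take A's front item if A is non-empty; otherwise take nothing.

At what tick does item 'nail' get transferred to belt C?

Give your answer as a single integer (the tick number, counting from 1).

Tick 1: prefer A, take keg from A; A=[orb,nail,bolt] B=[hook,rod,disk,shaft,clip,tube] C=[keg]
Tick 2: prefer B, take hook from B; A=[orb,nail,bolt] B=[rod,disk,shaft,clip,tube] C=[keg,hook]
Tick 3: prefer A, take orb from A; A=[nail,bolt] B=[rod,disk,shaft,clip,tube] C=[keg,hook,orb]
Tick 4: prefer B, take rod from B; A=[nail,bolt] B=[disk,shaft,clip,tube] C=[keg,hook,orb,rod]
Tick 5: prefer A, take nail from A; A=[bolt] B=[disk,shaft,clip,tube] C=[keg,hook,orb,rod,nail]

Answer: 5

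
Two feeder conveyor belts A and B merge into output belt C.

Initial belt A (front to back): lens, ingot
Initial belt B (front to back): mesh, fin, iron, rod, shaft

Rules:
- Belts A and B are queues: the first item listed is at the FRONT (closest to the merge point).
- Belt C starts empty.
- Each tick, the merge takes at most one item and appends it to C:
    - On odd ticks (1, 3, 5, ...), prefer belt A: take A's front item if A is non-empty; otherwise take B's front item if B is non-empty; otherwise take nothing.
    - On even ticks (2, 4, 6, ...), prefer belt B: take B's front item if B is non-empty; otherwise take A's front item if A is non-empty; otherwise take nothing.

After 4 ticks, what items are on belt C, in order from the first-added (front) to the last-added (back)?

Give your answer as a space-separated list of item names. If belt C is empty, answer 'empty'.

Answer: lens mesh ingot fin

Derivation:
Tick 1: prefer A, take lens from A; A=[ingot] B=[mesh,fin,iron,rod,shaft] C=[lens]
Tick 2: prefer B, take mesh from B; A=[ingot] B=[fin,iron,rod,shaft] C=[lens,mesh]
Tick 3: prefer A, take ingot from A; A=[-] B=[fin,iron,rod,shaft] C=[lens,mesh,ingot]
Tick 4: prefer B, take fin from B; A=[-] B=[iron,rod,shaft] C=[lens,mesh,ingot,fin]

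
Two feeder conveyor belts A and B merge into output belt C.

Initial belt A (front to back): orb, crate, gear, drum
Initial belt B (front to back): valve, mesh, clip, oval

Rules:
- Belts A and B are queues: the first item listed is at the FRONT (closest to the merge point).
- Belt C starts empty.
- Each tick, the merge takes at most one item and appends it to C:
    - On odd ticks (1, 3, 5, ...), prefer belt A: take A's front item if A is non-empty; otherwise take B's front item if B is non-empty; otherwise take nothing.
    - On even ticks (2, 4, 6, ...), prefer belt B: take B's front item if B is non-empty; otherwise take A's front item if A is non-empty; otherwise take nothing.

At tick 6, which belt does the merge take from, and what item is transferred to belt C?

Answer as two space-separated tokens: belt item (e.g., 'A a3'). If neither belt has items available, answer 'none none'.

Answer: B clip

Derivation:
Tick 1: prefer A, take orb from A; A=[crate,gear,drum] B=[valve,mesh,clip,oval] C=[orb]
Tick 2: prefer B, take valve from B; A=[crate,gear,drum] B=[mesh,clip,oval] C=[orb,valve]
Tick 3: prefer A, take crate from A; A=[gear,drum] B=[mesh,clip,oval] C=[orb,valve,crate]
Tick 4: prefer B, take mesh from B; A=[gear,drum] B=[clip,oval] C=[orb,valve,crate,mesh]
Tick 5: prefer A, take gear from A; A=[drum] B=[clip,oval] C=[orb,valve,crate,mesh,gear]
Tick 6: prefer B, take clip from B; A=[drum] B=[oval] C=[orb,valve,crate,mesh,gear,clip]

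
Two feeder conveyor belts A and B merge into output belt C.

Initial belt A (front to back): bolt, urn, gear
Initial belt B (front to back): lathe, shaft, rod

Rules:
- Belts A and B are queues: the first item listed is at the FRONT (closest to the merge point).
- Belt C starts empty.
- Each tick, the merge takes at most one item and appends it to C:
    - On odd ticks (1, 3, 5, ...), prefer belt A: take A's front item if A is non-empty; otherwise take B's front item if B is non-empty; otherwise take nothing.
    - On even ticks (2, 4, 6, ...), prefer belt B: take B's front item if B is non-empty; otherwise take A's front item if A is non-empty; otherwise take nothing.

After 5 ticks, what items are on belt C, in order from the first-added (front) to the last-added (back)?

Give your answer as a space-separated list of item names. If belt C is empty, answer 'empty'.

Answer: bolt lathe urn shaft gear

Derivation:
Tick 1: prefer A, take bolt from A; A=[urn,gear] B=[lathe,shaft,rod] C=[bolt]
Tick 2: prefer B, take lathe from B; A=[urn,gear] B=[shaft,rod] C=[bolt,lathe]
Tick 3: prefer A, take urn from A; A=[gear] B=[shaft,rod] C=[bolt,lathe,urn]
Tick 4: prefer B, take shaft from B; A=[gear] B=[rod] C=[bolt,lathe,urn,shaft]
Tick 5: prefer A, take gear from A; A=[-] B=[rod] C=[bolt,lathe,urn,shaft,gear]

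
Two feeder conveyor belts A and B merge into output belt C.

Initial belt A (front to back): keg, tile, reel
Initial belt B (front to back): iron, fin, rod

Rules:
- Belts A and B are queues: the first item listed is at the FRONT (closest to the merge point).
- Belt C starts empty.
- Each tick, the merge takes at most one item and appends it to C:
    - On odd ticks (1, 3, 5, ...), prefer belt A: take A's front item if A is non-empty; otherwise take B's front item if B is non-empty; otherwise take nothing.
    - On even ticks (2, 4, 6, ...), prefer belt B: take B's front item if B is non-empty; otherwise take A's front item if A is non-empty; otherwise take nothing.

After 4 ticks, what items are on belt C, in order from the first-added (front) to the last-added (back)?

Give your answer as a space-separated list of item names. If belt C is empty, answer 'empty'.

Tick 1: prefer A, take keg from A; A=[tile,reel] B=[iron,fin,rod] C=[keg]
Tick 2: prefer B, take iron from B; A=[tile,reel] B=[fin,rod] C=[keg,iron]
Tick 3: prefer A, take tile from A; A=[reel] B=[fin,rod] C=[keg,iron,tile]
Tick 4: prefer B, take fin from B; A=[reel] B=[rod] C=[keg,iron,tile,fin]

Answer: keg iron tile fin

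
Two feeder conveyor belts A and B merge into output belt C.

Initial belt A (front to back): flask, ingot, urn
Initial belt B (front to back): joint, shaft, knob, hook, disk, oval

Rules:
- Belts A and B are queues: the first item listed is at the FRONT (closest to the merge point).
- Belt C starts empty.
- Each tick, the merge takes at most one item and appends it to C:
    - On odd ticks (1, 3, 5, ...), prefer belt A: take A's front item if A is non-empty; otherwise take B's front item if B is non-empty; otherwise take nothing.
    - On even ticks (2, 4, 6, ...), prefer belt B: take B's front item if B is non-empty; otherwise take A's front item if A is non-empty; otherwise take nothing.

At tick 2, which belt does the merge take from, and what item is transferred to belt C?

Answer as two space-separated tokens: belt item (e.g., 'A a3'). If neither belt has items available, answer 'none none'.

Tick 1: prefer A, take flask from A; A=[ingot,urn] B=[joint,shaft,knob,hook,disk,oval] C=[flask]
Tick 2: prefer B, take joint from B; A=[ingot,urn] B=[shaft,knob,hook,disk,oval] C=[flask,joint]

Answer: B joint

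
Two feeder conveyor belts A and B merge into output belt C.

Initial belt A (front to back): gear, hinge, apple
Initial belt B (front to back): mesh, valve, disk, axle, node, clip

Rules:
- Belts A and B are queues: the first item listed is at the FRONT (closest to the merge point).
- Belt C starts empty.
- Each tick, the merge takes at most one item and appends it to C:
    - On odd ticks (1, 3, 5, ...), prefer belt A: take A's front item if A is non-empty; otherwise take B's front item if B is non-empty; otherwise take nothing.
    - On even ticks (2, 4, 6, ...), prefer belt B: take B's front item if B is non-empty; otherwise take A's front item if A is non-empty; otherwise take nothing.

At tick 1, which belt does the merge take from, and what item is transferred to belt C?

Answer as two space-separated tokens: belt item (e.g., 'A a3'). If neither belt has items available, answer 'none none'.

Tick 1: prefer A, take gear from A; A=[hinge,apple] B=[mesh,valve,disk,axle,node,clip] C=[gear]

Answer: A gear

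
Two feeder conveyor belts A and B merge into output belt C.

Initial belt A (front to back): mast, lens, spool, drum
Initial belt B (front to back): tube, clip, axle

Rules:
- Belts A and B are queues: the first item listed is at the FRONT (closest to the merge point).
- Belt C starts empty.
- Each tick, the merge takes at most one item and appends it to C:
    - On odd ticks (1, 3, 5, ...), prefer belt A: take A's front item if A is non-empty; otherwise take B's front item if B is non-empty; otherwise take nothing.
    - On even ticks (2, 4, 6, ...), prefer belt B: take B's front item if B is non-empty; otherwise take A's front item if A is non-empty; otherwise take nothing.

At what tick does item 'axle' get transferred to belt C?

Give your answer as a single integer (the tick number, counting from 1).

Answer: 6

Derivation:
Tick 1: prefer A, take mast from A; A=[lens,spool,drum] B=[tube,clip,axle] C=[mast]
Tick 2: prefer B, take tube from B; A=[lens,spool,drum] B=[clip,axle] C=[mast,tube]
Tick 3: prefer A, take lens from A; A=[spool,drum] B=[clip,axle] C=[mast,tube,lens]
Tick 4: prefer B, take clip from B; A=[spool,drum] B=[axle] C=[mast,tube,lens,clip]
Tick 5: prefer A, take spool from A; A=[drum] B=[axle] C=[mast,tube,lens,clip,spool]
Tick 6: prefer B, take axle from B; A=[drum] B=[-] C=[mast,tube,lens,clip,spool,axle]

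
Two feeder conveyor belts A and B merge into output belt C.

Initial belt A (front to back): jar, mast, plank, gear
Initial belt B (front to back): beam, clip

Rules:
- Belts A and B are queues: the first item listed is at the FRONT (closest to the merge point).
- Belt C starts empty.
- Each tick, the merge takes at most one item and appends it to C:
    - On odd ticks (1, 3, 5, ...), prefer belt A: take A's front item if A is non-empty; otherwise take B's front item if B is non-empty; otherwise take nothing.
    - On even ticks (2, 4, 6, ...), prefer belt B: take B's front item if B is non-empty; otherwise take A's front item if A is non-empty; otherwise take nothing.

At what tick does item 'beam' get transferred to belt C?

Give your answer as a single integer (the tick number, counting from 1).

Answer: 2

Derivation:
Tick 1: prefer A, take jar from A; A=[mast,plank,gear] B=[beam,clip] C=[jar]
Tick 2: prefer B, take beam from B; A=[mast,plank,gear] B=[clip] C=[jar,beam]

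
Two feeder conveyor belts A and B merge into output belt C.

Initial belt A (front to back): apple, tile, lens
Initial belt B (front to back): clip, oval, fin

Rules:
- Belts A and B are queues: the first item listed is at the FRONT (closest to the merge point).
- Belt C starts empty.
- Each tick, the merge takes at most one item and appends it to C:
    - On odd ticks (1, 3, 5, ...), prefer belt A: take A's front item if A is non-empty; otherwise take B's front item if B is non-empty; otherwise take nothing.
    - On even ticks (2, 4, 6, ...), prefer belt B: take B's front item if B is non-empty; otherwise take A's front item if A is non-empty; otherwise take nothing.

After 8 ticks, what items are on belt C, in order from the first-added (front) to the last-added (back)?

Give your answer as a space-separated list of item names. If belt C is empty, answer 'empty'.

Answer: apple clip tile oval lens fin

Derivation:
Tick 1: prefer A, take apple from A; A=[tile,lens] B=[clip,oval,fin] C=[apple]
Tick 2: prefer B, take clip from B; A=[tile,lens] B=[oval,fin] C=[apple,clip]
Tick 3: prefer A, take tile from A; A=[lens] B=[oval,fin] C=[apple,clip,tile]
Tick 4: prefer B, take oval from B; A=[lens] B=[fin] C=[apple,clip,tile,oval]
Tick 5: prefer A, take lens from A; A=[-] B=[fin] C=[apple,clip,tile,oval,lens]
Tick 6: prefer B, take fin from B; A=[-] B=[-] C=[apple,clip,tile,oval,lens,fin]
Tick 7: prefer A, both empty, nothing taken; A=[-] B=[-] C=[apple,clip,tile,oval,lens,fin]
Tick 8: prefer B, both empty, nothing taken; A=[-] B=[-] C=[apple,clip,tile,oval,lens,fin]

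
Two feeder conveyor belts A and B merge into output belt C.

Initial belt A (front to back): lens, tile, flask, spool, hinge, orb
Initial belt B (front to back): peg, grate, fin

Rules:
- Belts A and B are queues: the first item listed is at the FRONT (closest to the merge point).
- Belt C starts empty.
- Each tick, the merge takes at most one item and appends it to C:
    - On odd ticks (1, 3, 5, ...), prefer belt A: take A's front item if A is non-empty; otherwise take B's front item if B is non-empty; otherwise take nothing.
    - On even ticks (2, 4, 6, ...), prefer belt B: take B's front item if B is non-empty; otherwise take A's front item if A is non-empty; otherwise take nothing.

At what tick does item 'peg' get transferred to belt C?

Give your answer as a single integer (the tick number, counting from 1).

Tick 1: prefer A, take lens from A; A=[tile,flask,spool,hinge,orb] B=[peg,grate,fin] C=[lens]
Tick 2: prefer B, take peg from B; A=[tile,flask,spool,hinge,orb] B=[grate,fin] C=[lens,peg]

Answer: 2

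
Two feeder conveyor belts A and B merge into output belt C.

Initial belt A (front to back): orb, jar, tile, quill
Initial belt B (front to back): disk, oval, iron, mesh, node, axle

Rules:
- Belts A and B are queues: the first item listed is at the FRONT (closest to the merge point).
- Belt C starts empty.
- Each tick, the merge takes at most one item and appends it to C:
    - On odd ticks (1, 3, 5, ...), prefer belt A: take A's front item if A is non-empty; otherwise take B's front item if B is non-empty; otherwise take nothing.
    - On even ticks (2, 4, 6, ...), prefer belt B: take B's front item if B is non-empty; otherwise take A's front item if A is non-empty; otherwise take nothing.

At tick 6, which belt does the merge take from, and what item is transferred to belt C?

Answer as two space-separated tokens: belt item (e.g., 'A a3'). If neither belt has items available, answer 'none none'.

Tick 1: prefer A, take orb from A; A=[jar,tile,quill] B=[disk,oval,iron,mesh,node,axle] C=[orb]
Tick 2: prefer B, take disk from B; A=[jar,tile,quill] B=[oval,iron,mesh,node,axle] C=[orb,disk]
Tick 3: prefer A, take jar from A; A=[tile,quill] B=[oval,iron,mesh,node,axle] C=[orb,disk,jar]
Tick 4: prefer B, take oval from B; A=[tile,quill] B=[iron,mesh,node,axle] C=[orb,disk,jar,oval]
Tick 5: prefer A, take tile from A; A=[quill] B=[iron,mesh,node,axle] C=[orb,disk,jar,oval,tile]
Tick 6: prefer B, take iron from B; A=[quill] B=[mesh,node,axle] C=[orb,disk,jar,oval,tile,iron]

Answer: B iron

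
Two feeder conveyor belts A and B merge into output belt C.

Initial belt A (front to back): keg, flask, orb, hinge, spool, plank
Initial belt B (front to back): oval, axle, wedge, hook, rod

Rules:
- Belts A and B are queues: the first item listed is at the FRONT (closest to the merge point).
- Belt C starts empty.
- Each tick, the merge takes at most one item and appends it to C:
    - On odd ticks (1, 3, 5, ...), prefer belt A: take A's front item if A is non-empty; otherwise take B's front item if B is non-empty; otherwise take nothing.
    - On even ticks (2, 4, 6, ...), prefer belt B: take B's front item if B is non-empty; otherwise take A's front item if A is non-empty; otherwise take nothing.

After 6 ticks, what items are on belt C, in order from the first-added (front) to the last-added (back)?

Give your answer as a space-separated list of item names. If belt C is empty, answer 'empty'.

Answer: keg oval flask axle orb wedge

Derivation:
Tick 1: prefer A, take keg from A; A=[flask,orb,hinge,spool,plank] B=[oval,axle,wedge,hook,rod] C=[keg]
Tick 2: prefer B, take oval from B; A=[flask,orb,hinge,spool,plank] B=[axle,wedge,hook,rod] C=[keg,oval]
Tick 3: prefer A, take flask from A; A=[orb,hinge,spool,plank] B=[axle,wedge,hook,rod] C=[keg,oval,flask]
Tick 4: prefer B, take axle from B; A=[orb,hinge,spool,plank] B=[wedge,hook,rod] C=[keg,oval,flask,axle]
Tick 5: prefer A, take orb from A; A=[hinge,spool,plank] B=[wedge,hook,rod] C=[keg,oval,flask,axle,orb]
Tick 6: prefer B, take wedge from B; A=[hinge,spool,plank] B=[hook,rod] C=[keg,oval,flask,axle,orb,wedge]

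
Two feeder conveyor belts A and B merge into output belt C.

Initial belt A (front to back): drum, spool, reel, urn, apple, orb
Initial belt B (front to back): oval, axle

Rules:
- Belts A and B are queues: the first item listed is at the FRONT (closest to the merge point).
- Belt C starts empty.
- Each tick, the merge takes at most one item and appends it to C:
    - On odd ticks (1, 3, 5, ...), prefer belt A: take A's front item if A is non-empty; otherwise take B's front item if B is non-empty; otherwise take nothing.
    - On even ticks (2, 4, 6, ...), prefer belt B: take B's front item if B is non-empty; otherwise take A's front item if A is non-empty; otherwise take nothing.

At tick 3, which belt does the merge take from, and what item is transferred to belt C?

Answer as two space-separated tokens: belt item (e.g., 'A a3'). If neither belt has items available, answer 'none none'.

Answer: A spool

Derivation:
Tick 1: prefer A, take drum from A; A=[spool,reel,urn,apple,orb] B=[oval,axle] C=[drum]
Tick 2: prefer B, take oval from B; A=[spool,reel,urn,apple,orb] B=[axle] C=[drum,oval]
Tick 3: prefer A, take spool from A; A=[reel,urn,apple,orb] B=[axle] C=[drum,oval,spool]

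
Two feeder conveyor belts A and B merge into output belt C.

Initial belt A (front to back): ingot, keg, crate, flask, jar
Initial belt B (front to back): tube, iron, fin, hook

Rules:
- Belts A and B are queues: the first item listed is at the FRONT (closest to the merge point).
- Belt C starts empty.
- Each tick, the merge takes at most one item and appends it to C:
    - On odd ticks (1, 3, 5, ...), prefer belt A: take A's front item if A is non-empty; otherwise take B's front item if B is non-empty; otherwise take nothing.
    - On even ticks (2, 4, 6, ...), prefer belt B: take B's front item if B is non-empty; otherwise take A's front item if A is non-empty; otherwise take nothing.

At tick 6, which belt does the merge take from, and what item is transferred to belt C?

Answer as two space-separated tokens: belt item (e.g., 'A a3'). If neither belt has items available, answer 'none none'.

Answer: B fin

Derivation:
Tick 1: prefer A, take ingot from A; A=[keg,crate,flask,jar] B=[tube,iron,fin,hook] C=[ingot]
Tick 2: prefer B, take tube from B; A=[keg,crate,flask,jar] B=[iron,fin,hook] C=[ingot,tube]
Tick 3: prefer A, take keg from A; A=[crate,flask,jar] B=[iron,fin,hook] C=[ingot,tube,keg]
Tick 4: prefer B, take iron from B; A=[crate,flask,jar] B=[fin,hook] C=[ingot,tube,keg,iron]
Tick 5: prefer A, take crate from A; A=[flask,jar] B=[fin,hook] C=[ingot,tube,keg,iron,crate]
Tick 6: prefer B, take fin from B; A=[flask,jar] B=[hook] C=[ingot,tube,keg,iron,crate,fin]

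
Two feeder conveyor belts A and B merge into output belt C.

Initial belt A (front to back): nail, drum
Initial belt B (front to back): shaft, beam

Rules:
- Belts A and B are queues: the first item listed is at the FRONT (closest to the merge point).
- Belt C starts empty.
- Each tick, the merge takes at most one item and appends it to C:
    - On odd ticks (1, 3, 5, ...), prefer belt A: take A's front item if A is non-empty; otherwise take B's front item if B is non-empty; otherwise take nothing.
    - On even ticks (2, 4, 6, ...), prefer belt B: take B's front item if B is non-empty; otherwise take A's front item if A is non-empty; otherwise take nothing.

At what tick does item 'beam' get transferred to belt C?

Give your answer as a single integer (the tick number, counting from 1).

Tick 1: prefer A, take nail from A; A=[drum] B=[shaft,beam] C=[nail]
Tick 2: prefer B, take shaft from B; A=[drum] B=[beam] C=[nail,shaft]
Tick 3: prefer A, take drum from A; A=[-] B=[beam] C=[nail,shaft,drum]
Tick 4: prefer B, take beam from B; A=[-] B=[-] C=[nail,shaft,drum,beam]

Answer: 4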